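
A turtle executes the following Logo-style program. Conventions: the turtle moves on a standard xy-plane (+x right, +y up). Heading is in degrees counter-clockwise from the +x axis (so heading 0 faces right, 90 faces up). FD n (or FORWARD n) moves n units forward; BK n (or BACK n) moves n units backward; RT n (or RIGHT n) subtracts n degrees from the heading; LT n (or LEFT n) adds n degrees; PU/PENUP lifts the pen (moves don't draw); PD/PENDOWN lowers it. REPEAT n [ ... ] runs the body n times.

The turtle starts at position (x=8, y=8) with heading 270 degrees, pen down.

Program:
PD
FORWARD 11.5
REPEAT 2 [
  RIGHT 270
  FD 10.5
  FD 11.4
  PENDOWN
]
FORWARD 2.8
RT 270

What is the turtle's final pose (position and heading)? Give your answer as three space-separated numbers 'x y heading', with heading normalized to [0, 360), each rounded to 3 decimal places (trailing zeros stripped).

Answer: 29.9 21.2 180

Derivation:
Executing turtle program step by step:
Start: pos=(8,8), heading=270, pen down
PD: pen down
FD 11.5: (8,8) -> (8,-3.5) [heading=270, draw]
REPEAT 2 [
  -- iteration 1/2 --
  RT 270: heading 270 -> 0
  FD 10.5: (8,-3.5) -> (18.5,-3.5) [heading=0, draw]
  FD 11.4: (18.5,-3.5) -> (29.9,-3.5) [heading=0, draw]
  PD: pen down
  -- iteration 2/2 --
  RT 270: heading 0 -> 90
  FD 10.5: (29.9,-3.5) -> (29.9,7) [heading=90, draw]
  FD 11.4: (29.9,7) -> (29.9,18.4) [heading=90, draw]
  PD: pen down
]
FD 2.8: (29.9,18.4) -> (29.9,21.2) [heading=90, draw]
RT 270: heading 90 -> 180
Final: pos=(29.9,21.2), heading=180, 6 segment(s) drawn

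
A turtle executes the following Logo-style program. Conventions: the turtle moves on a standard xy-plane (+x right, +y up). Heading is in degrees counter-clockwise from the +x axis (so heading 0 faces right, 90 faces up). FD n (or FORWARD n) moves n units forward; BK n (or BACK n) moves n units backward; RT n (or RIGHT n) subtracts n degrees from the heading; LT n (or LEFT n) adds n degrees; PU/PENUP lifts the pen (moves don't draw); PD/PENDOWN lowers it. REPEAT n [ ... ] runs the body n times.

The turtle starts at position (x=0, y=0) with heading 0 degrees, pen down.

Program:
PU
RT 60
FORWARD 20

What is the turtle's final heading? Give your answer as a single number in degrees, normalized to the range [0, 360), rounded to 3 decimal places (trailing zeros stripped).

Executing turtle program step by step:
Start: pos=(0,0), heading=0, pen down
PU: pen up
RT 60: heading 0 -> 300
FD 20: (0,0) -> (10,-17.321) [heading=300, move]
Final: pos=(10,-17.321), heading=300, 0 segment(s) drawn

Answer: 300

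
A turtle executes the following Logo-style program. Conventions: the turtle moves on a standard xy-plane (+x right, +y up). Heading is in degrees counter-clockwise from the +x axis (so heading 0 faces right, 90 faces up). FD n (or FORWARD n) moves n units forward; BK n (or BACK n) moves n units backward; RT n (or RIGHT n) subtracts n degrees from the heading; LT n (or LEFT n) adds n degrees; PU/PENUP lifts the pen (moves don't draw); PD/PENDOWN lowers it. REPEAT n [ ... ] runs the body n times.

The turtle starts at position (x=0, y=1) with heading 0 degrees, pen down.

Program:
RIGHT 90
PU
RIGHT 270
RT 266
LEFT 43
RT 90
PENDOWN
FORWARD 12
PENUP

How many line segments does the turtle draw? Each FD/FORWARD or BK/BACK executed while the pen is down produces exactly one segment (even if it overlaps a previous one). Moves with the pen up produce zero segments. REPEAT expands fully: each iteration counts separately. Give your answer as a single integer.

Executing turtle program step by step:
Start: pos=(0,1), heading=0, pen down
RT 90: heading 0 -> 270
PU: pen up
RT 270: heading 270 -> 0
RT 266: heading 0 -> 94
LT 43: heading 94 -> 137
RT 90: heading 137 -> 47
PD: pen down
FD 12: (0,1) -> (8.184,9.776) [heading=47, draw]
PU: pen up
Final: pos=(8.184,9.776), heading=47, 1 segment(s) drawn
Segments drawn: 1

Answer: 1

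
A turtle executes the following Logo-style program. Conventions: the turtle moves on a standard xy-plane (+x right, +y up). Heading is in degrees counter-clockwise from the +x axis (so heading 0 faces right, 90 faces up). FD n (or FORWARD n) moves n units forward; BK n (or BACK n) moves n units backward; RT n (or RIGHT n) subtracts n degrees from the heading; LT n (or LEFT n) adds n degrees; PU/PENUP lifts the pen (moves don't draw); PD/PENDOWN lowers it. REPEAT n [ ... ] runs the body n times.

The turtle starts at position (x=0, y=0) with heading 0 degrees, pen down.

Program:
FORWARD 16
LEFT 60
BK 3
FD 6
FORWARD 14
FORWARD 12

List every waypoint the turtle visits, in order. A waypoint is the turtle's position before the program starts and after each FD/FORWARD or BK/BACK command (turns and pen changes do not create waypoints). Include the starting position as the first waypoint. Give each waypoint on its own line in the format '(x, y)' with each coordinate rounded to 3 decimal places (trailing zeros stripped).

Answer: (0, 0)
(16, 0)
(14.5, -2.598)
(17.5, 2.598)
(24.5, 14.722)
(30.5, 25.115)

Derivation:
Executing turtle program step by step:
Start: pos=(0,0), heading=0, pen down
FD 16: (0,0) -> (16,0) [heading=0, draw]
LT 60: heading 0 -> 60
BK 3: (16,0) -> (14.5,-2.598) [heading=60, draw]
FD 6: (14.5,-2.598) -> (17.5,2.598) [heading=60, draw]
FD 14: (17.5,2.598) -> (24.5,14.722) [heading=60, draw]
FD 12: (24.5,14.722) -> (30.5,25.115) [heading=60, draw]
Final: pos=(30.5,25.115), heading=60, 5 segment(s) drawn
Waypoints (6 total):
(0, 0)
(16, 0)
(14.5, -2.598)
(17.5, 2.598)
(24.5, 14.722)
(30.5, 25.115)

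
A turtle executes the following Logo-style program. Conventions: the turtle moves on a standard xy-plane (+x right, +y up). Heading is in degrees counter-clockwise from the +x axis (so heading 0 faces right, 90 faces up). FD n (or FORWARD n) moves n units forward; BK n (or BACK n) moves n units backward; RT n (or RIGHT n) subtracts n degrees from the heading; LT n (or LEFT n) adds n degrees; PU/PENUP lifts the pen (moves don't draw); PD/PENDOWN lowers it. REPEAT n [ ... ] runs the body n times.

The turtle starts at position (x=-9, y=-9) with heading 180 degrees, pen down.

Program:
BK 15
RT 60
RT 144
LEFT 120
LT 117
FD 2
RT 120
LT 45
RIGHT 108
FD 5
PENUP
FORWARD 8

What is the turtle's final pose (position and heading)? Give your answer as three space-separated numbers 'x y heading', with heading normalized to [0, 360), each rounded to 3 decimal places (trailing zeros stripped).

Answer: 15.581 -3.589 30

Derivation:
Executing turtle program step by step:
Start: pos=(-9,-9), heading=180, pen down
BK 15: (-9,-9) -> (6,-9) [heading=180, draw]
RT 60: heading 180 -> 120
RT 144: heading 120 -> 336
LT 120: heading 336 -> 96
LT 117: heading 96 -> 213
FD 2: (6,-9) -> (4.323,-10.089) [heading=213, draw]
RT 120: heading 213 -> 93
LT 45: heading 93 -> 138
RT 108: heading 138 -> 30
FD 5: (4.323,-10.089) -> (8.653,-7.589) [heading=30, draw]
PU: pen up
FD 8: (8.653,-7.589) -> (15.581,-3.589) [heading=30, move]
Final: pos=(15.581,-3.589), heading=30, 3 segment(s) drawn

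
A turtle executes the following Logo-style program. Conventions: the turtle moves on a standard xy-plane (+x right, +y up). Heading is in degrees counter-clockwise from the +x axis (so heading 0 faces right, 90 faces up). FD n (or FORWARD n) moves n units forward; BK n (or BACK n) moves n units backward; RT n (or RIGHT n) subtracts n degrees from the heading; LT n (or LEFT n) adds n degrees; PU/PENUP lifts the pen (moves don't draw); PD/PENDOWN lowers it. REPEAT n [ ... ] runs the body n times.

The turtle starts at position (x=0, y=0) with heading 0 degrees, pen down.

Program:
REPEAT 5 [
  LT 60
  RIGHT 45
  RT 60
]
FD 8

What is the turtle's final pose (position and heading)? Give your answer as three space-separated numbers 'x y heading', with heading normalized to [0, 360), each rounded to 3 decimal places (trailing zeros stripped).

Answer: -5.657 5.657 135

Derivation:
Executing turtle program step by step:
Start: pos=(0,0), heading=0, pen down
REPEAT 5 [
  -- iteration 1/5 --
  LT 60: heading 0 -> 60
  RT 45: heading 60 -> 15
  RT 60: heading 15 -> 315
  -- iteration 2/5 --
  LT 60: heading 315 -> 15
  RT 45: heading 15 -> 330
  RT 60: heading 330 -> 270
  -- iteration 3/5 --
  LT 60: heading 270 -> 330
  RT 45: heading 330 -> 285
  RT 60: heading 285 -> 225
  -- iteration 4/5 --
  LT 60: heading 225 -> 285
  RT 45: heading 285 -> 240
  RT 60: heading 240 -> 180
  -- iteration 5/5 --
  LT 60: heading 180 -> 240
  RT 45: heading 240 -> 195
  RT 60: heading 195 -> 135
]
FD 8: (0,0) -> (-5.657,5.657) [heading=135, draw]
Final: pos=(-5.657,5.657), heading=135, 1 segment(s) drawn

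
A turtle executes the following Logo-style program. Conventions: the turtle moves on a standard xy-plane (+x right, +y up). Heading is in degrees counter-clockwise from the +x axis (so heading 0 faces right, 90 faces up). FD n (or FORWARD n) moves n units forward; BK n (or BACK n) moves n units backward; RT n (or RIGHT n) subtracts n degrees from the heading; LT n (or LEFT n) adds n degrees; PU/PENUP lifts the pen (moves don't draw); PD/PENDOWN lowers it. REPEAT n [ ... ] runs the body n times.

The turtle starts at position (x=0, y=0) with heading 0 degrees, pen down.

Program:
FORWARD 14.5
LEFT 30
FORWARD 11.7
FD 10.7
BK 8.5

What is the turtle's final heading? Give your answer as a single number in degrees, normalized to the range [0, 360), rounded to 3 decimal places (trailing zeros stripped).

Answer: 30

Derivation:
Executing turtle program step by step:
Start: pos=(0,0), heading=0, pen down
FD 14.5: (0,0) -> (14.5,0) [heading=0, draw]
LT 30: heading 0 -> 30
FD 11.7: (14.5,0) -> (24.632,5.85) [heading=30, draw]
FD 10.7: (24.632,5.85) -> (33.899,11.2) [heading=30, draw]
BK 8.5: (33.899,11.2) -> (26.538,6.95) [heading=30, draw]
Final: pos=(26.538,6.95), heading=30, 4 segment(s) drawn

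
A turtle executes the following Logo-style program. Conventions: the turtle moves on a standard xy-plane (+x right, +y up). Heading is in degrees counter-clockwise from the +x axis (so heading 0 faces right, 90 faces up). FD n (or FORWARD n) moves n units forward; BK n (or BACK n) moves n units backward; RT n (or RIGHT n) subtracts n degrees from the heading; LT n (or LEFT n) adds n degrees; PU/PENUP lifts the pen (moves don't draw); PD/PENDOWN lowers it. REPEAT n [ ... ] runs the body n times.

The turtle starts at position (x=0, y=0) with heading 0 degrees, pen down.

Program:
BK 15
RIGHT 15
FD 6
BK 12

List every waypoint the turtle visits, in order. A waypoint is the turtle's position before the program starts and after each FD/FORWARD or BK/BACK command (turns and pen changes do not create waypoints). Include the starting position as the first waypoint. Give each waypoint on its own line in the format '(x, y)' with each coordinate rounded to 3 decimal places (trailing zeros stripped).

Answer: (0, 0)
(-15, 0)
(-9.204, -1.553)
(-20.796, 1.553)

Derivation:
Executing turtle program step by step:
Start: pos=(0,0), heading=0, pen down
BK 15: (0,0) -> (-15,0) [heading=0, draw]
RT 15: heading 0 -> 345
FD 6: (-15,0) -> (-9.204,-1.553) [heading=345, draw]
BK 12: (-9.204,-1.553) -> (-20.796,1.553) [heading=345, draw]
Final: pos=(-20.796,1.553), heading=345, 3 segment(s) drawn
Waypoints (4 total):
(0, 0)
(-15, 0)
(-9.204, -1.553)
(-20.796, 1.553)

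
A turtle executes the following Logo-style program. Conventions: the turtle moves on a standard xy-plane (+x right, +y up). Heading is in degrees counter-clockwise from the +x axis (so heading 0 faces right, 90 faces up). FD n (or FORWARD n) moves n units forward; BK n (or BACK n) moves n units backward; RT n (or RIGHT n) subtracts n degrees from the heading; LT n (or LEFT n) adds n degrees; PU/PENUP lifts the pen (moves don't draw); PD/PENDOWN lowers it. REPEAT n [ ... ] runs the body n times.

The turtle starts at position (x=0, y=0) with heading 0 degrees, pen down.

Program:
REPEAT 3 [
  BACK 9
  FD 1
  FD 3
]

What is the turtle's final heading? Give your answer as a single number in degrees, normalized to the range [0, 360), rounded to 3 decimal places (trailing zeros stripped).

Executing turtle program step by step:
Start: pos=(0,0), heading=0, pen down
REPEAT 3 [
  -- iteration 1/3 --
  BK 9: (0,0) -> (-9,0) [heading=0, draw]
  FD 1: (-9,0) -> (-8,0) [heading=0, draw]
  FD 3: (-8,0) -> (-5,0) [heading=0, draw]
  -- iteration 2/3 --
  BK 9: (-5,0) -> (-14,0) [heading=0, draw]
  FD 1: (-14,0) -> (-13,0) [heading=0, draw]
  FD 3: (-13,0) -> (-10,0) [heading=0, draw]
  -- iteration 3/3 --
  BK 9: (-10,0) -> (-19,0) [heading=0, draw]
  FD 1: (-19,0) -> (-18,0) [heading=0, draw]
  FD 3: (-18,0) -> (-15,0) [heading=0, draw]
]
Final: pos=(-15,0), heading=0, 9 segment(s) drawn

Answer: 0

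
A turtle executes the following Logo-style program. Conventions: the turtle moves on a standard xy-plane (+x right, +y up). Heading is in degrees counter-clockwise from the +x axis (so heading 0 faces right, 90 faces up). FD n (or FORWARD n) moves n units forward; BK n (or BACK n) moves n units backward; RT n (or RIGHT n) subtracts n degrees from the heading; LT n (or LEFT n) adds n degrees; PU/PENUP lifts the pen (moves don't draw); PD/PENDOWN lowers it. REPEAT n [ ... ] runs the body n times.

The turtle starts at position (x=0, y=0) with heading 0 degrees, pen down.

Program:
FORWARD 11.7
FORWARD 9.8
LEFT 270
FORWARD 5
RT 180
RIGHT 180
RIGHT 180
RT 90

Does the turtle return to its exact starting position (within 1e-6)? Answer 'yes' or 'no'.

Answer: no

Derivation:
Executing turtle program step by step:
Start: pos=(0,0), heading=0, pen down
FD 11.7: (0,0) -> (11.7,0) [heading=0, draw]
FD 9.8: (11.7,0) -> (21.5,0) [heading=0, draw]
LT 270: heading 0 -> 270
FD 5: (21.5,0) -> (21.5,-5) [heading=270, draw]
RT 180: heading 270 -> 90
RT 180: heading 90 -> 270
RT 180: heading 270 -> 90
RT 90: heading 90 -> 0
Final: pos=(21.5,-5), heading=0, 3 segment(s) drawn

Start position: (0, 0)
Final position: (21.5, -5)
Distance = 22.074; >= 1e-6 -> NOT closed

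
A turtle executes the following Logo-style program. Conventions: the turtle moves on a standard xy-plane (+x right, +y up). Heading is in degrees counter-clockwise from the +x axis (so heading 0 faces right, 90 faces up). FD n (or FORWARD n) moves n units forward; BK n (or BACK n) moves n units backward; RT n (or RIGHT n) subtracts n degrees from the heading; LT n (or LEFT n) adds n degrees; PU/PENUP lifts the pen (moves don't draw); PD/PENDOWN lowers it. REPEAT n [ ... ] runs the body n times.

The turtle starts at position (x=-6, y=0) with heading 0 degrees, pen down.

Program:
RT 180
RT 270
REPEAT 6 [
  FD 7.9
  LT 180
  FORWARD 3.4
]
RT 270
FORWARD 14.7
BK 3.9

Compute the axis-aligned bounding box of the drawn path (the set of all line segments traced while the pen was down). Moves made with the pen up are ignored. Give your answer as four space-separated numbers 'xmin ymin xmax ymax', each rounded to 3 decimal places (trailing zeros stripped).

Answer: -6 -7.9 8.7 3.4

Derivation:
Executing turtle program step by step:
Start: pos=(-6,0), heading=0, pen down
RT 180: heading 0 -> 180
RT 270: heading 180 -> 270
REPEAT 6 [
  -- iteration 1/6 --
  FD 7.9: (-6,0) -> (-6,-7.9) [heading=270, draw]
  LT 180: heading 270 -> 90
  FD 3.4: (-6,-7.9) -> (-6,-4.5) [heading=90, draw]
  -- iteration 2/6 --
  FD 7.9: (-6,-4.5) -> (-6,3.4) [heading=90, draw]
  LT 180: heading 90 -> 270
  FD 3.4: (-6,3.4) -> (-6,0) [heading=270, draw]
  -- iteration 3/6 --
  FD 7.9: (-6,0) -> (-6,-7.9) [heading=270, draw]
  LT 180: heading 270 -> 90
  FD 3.4: (-6,-7.9) -> (-6,-4.5) [heading=90, draw]
  -- iteration 4/6 --
  FD 7.9: (-6,-4.5) -> (-6,3.4) [heading=90, draw]
  LT 180: heading 90 -> 270
  FD 3.4: (-6,3.4) -> (-6,0) [heading=270, draw]
  -- iteration 5/6 --
  FD 7.9: (-6,0) -> (-6,-7.9) [heading=270, draw]
  LT 180: heading 270 -> 90
  FD 3.4: (-6,-7.9) -> (-6,-4.5) [heading=90, draw]
  -- iteration 6/6 --
  FD 7.9: (-6,-4.5) -> (-6,3.4) [heading=90, draw]
  LT 180: heading 90 -> 270
  FD 3.4: (-6,3.4) -> (-6,0) [heading=270, draw]
]
RT 270: heading 270 -> 0
FD 14.7: (-6,0) -> (8.7,0) [heading=0, draw]
BK 3.9: (8.7,0) -> (4.8,0) [heading=0, draw]
Final: pos=(4.8,0), heading=0, 14 segment(s) drawn

Segment endpoints: x in {-6, -6, -6, -6, -6, 4.8, 8.7}, y in {-7.9, -4.5, 0, 0, 0, 0, 3.4}
xmin=-6, ymin=-7.9, xmax=8.7, ymax=3.4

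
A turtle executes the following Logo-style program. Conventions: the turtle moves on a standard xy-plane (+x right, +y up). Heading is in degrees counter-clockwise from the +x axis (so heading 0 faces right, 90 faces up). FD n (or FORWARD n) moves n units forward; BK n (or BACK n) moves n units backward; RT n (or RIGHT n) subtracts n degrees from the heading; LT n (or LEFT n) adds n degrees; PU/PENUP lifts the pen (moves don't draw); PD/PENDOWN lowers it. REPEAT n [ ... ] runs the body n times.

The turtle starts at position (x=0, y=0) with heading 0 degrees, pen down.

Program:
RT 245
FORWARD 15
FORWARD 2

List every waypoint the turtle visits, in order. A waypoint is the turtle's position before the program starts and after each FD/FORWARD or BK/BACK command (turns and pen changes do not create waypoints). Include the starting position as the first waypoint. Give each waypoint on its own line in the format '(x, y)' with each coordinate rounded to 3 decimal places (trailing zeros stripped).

Executing turtle program step by step:
Start: pos=(0,0), heading=0, pen down
RT 245: heading 0 -> 115
FD 15: (0,0) -> (-6.339,13.595) [heading=115, draw]
FD 2: (-6.339,13.595) -> (-7.185,15.407) [heading=115, draw]
Final: pos=(-7.185,15.407), heading=115, 2 segment(s) drawn
Waypoints (3 total):
(0, 0)
(-6.339, 13.595)
(-7.185, 15.407)

Answer: (0, 0)
(-6.339, 13.595)
(-7.185, 15.407)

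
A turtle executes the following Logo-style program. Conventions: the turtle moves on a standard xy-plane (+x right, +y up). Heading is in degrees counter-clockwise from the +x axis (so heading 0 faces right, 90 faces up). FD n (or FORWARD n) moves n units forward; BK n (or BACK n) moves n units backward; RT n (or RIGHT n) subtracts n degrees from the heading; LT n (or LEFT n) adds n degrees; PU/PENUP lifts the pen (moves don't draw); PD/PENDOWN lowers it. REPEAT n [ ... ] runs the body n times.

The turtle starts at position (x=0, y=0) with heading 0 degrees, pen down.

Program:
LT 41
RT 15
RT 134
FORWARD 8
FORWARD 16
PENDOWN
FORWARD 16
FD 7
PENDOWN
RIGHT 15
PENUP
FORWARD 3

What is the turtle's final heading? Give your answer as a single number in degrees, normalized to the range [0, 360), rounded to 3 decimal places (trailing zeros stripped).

Executing turtle program step by step:
Start: pos=(0,0), heading=0, pen down
LT 41: heading 0 -> 41
RT 15: heading 41 -> 26
RT 134: heading 26 -> 252
FD 8: (0,0) -> (-2.472,-7.608) [heading=252, draw]
FD 16: (-2.472,-7.608) -> (-7.416,-22.825) [heading=252, draw]
PD: pen down
FD 16: (-7.416,-22.825) -> (-12.361,-38.042) [heading=252, draw]
FD 7: (-12.361,-38.042) -> (-14.524,-44.7) [heading=252, draw]
PD: pen down
RT 15: heading 252 -> 237
PU: pen up
FD 3: (-14.524,-44.7) -> (-16.158,-47.216) [heading=237, move]
Final: pos=(-16.158,-47.216), heading=237, 4 segment(s) drawn

Answer: 237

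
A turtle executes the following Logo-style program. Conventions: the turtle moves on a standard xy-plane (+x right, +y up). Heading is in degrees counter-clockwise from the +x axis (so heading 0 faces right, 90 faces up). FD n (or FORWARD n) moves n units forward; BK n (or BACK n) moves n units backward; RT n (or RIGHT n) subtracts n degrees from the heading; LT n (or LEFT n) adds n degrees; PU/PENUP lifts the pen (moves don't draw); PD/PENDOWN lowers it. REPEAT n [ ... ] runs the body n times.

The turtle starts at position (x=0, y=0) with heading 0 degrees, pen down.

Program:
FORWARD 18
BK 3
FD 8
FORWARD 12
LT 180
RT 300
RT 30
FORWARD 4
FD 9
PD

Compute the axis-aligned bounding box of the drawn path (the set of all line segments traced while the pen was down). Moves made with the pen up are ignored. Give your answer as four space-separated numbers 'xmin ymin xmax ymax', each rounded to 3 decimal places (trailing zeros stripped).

Executing turtle program step by step:
Start: pos=(0,0), heading=0, pen down
FD 18: (0,0) -> (18,0) [heading=0, draw]
BK 3: (18,0) -> (15,0) [heading=0, draw]
FD 8: (15,0) -> (23,0) [heading=0, draw]
FD 12: (23,0) -> (35,0) [heading=0, draw]
LT 180: heading 0 -> 180
RT 300: heading 180 -> 240
RT 30: heading 240 -> 210
FD 4: (35,0) -> (31.536,-2) [heading=210, draw]
FD 9: (31.536,-2) -> (23.742,-6.5) [heading=210, draw]
PD: pen down
Final: pos=(23.742,-6.5), heading=210, 6 segment(s) drawn

Segment endpoints: x in {0, 15, 18, 23, 23.742, 31.536, 35}, y in {-6.5, -2, 0}
xmin=0, ymin=-6.5, xmax=35, ymax=0

Answer: 0 -6.5 35 0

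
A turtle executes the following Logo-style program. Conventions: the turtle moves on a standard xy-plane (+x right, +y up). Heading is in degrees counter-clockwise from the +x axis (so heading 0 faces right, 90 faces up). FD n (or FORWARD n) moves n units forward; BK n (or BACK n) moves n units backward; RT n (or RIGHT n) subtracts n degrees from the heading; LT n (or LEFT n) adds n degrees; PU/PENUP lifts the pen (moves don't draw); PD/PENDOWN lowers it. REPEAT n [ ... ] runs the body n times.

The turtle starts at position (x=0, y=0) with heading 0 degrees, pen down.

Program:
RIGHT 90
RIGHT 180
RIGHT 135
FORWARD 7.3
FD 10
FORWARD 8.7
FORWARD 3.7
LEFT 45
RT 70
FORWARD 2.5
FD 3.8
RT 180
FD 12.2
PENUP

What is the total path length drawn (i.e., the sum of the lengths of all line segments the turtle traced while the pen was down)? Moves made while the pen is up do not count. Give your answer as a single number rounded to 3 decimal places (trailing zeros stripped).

Answer: 48.2

Derivation:
Executing turtle program step by step:
Start: pos=(0,0), heading=0, pen down
RT 90: heading 0 -> 270
RT 180: heading 270 -> 90
RT 135: heading 90 -> 315
FD 7.3: (0,0) -> (5.162,-5.162) [heading=315, draw]
FD 10: (5.162,-5.162) -> (12.233,-12.233) [heading=315, draw]
FD 8.7: (12.233,-12.233) -> (18.385,-18.385) [heading=315, draw]
FD 3.7: (18.385,-18.385) -> (21.001,-21.001) [heading=315, draw]
LT 45: heading 315 -> 0
RT 70: heading 0 -> 290
FD 2.5: (21.001,-21.001) -> (21.856,-23.35) [heading=290, draw]
FD 3.8: (21.856,-23.35) -> (23.156,-26.921) [heading=290, draw]
RT 180: heading 290 -> 110
FD 12.2: (23.156,-26.921) -> (18.983,-15.457) [heading=110, draw]
PU: pen up
Final: pos=(18.983,-15.457), heading=110, 7 segment(s) drawn

Segment lengths:
  seg 1: (0,0) -> (5.162,-5.162), length = 7.3
  seg 2: (5.162,-5.162) -> (12.233,-12.233), length = 10
  seg 3: (12.233,-12.233) -> (18.385,-18.385), length = 8.7
  seg 4: (18.385,-18.385) -> (21.001,-21.001), length = 3.7
  seg 5: (21.001,-21.001) -> (21.856,-23.35), length = 2.5
  seg 6: (21.856,-23.35) -> (23.156,-26.921), length = 3.8
  seg 7: (23.156,-26.921) -> (18.983,-15.457), length = 12.2
Total = 48.2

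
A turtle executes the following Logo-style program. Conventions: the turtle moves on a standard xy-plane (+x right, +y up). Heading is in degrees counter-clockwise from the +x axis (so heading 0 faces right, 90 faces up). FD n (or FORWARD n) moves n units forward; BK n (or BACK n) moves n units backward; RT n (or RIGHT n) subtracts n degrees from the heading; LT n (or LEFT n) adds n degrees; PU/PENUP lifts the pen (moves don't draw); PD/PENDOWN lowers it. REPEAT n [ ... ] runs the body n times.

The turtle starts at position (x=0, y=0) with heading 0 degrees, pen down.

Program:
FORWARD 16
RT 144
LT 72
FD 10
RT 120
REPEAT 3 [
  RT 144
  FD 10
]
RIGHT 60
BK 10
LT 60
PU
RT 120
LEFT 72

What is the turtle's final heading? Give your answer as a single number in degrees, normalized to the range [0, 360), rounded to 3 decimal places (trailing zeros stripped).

Answer: 48

Derivation:
Executing turtle program step by step:
Start: pos=(0,0), heading=0, pen down
FD 16: (0,0) -> (16,0) [heading=0, draw]
RT 144: heading 0 -> 216
LT 72: heading 216 -> 288
FD 10: (16,0) -> (19.09,-9.511) [heading=288, draw]
RT 120: heading 288 -> 168
REPEAT 3 [
  -- iteration 1/3 --
  RT 144: heading 168 -> 24
  FD 10: (19.09,-9.511) -> (28.226,-5.443) [heading=24, draw]
  -- iteration 2/3 --
  RT 144: heading 24 -> 240
  FD 10: (28.226,-5.443) -> (23.226,-14.103) [heading=240, draw]
  -- iteration 3/3 --
  RT 144: heading 240 -> 96
  FD 10: (23.226,-14.103) -> (22.18,-4.158) [heading=96, draw]
]
RT 60: heading 96 -> 36
BK 10: (22.18,-4.158) -> (14.09,-10.036) [heading=36, draw]
LT 60: heading 36 -> 96
PU: pen up
RT 120: heading 96 -> 336
LT 72: heading 336 -> 48
Final: pos=(14.09,-10.036), heading=48, 6 segment(s) drawn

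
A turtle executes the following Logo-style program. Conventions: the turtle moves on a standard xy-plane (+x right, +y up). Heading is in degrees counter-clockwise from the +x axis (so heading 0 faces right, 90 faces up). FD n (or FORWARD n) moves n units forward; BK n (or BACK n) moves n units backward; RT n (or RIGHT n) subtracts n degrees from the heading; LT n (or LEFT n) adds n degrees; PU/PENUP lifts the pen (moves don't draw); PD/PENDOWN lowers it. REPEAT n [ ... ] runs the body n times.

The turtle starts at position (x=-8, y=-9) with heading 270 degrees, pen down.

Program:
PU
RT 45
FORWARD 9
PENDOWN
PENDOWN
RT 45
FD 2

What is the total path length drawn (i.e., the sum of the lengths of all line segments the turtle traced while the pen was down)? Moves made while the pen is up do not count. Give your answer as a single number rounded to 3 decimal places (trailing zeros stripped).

Executing turtle program step by step:
Start: pos=(-8,-9), heading=270, pen down
PU: pen up
RT 45: heading 270 -> 225
FD 9: (-8,-9) -> (-14.364,-15.364) [heading=225, move]
PD: pen down
PD: pen down
RT 45: heading 225 -> 180
FD 2: (-14.364,-15.364) -> (-16.364,-15.364) [heading=180, draw]
Final: pos=(-16.364,-15.364), heading=180, 1 segment(s) drawn

Segment lengths:
  seg 1: (-14.364,-15.364) -> (-16.364,-15.364), length = 2
Total = 2

Answer: 2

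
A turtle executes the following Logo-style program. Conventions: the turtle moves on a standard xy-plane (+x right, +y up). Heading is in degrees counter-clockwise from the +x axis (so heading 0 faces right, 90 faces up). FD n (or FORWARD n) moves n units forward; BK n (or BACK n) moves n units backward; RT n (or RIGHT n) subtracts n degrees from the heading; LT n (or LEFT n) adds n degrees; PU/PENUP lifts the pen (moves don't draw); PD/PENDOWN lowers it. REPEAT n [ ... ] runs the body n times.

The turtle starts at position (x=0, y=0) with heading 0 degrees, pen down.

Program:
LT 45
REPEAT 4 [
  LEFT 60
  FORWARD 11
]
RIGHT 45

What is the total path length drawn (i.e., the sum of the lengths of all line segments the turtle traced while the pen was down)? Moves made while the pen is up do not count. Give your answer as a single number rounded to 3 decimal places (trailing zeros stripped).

Executing turtle program step by step:
Start: pos=(0,0), heading=0, pen down
LT 45: heading 0 -> 45
REPEAT 4 [
  -- iteration 1/4 --
  LT 60: heading 45 -> 105
  FD 11: (0,0) -> (-2.847,10.625) [heading=105, draw]
  -- iteration 2/4 --
  LT 60: heading 105 -> 165
  FD 11: (-2.847,10.625) -> (-13.472,13.472) [heading=165, draw]
  -- iteration 3/4 --
  LT 60: heading 165 -> 225
  FD 11: (-13.472,13.472) -> (-21.25,5.694) [heading=225, draw]
  -- iteration 4/4 --
  LT 60: heading 225 -> 285
  FD 11: (-21.25,5.694) -> (-18.403,-4.931) [heading=285, draw]
]
RT 45: heading 285 -> 240
Final: pos=(-18.403,-4.931), heading=240, 4 segment(s) drawn

Segment lengths:
  seg 1: (0,0) -> (-2.847,10.625), length = 11
  seg 2: (-2.847,10.625) -> (-13.472,13.472), length = 11
  seg 3: (-13.472,13.472) -> (-21.25,5.694), length = 11
  seg 4: (-21.25,5.694) -> (-18.403,-4.931), length = 11
Total = 44

Answer: 44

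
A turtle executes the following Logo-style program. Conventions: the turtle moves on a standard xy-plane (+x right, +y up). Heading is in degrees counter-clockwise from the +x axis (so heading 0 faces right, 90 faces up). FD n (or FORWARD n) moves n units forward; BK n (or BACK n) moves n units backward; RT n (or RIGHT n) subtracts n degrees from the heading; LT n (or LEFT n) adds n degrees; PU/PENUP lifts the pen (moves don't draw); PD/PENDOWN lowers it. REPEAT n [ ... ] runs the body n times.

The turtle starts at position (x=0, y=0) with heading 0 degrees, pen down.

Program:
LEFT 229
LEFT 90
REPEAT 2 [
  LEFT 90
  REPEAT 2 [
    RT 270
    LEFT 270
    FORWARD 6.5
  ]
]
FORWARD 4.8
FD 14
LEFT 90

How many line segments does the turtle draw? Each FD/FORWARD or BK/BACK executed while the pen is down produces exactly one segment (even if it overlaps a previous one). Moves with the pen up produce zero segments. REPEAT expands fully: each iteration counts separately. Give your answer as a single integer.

Executing turtle program step by step:
Start: pos=(0,0), heading=0, pen down
LT 229: heading 0 -> 229
LT 90: heading 229 -> 319
REPEAT 2 [
  -- iteration 1/2 --
  LT 90: heading 319 -> 49
  REPEAT 2 [
    -- iteration 1/2 --
    RT 270: heading 49 -> 139
    LT 270: heading 139 -> 49
    FD 6.5: (0,0) -> (4.264,4.906) [heading=49, draw]
    -- iteration 2/2 --
    RT 270: heading 49 -> 139
    LT 270: heading 139 -> 49
    FD 6.5: (4.264,4.906) -> (8.529,9.811) [heading=49, draw]
  ]
  -- iteration 2/2 --
  LT 90: heading 49 -> 139
  REPEAT 2 [
    -- iteration 1/2 --
    RT 270: heading 139 -> 229
    LT 270: heading 229 -> 139
    FD 6.5: (8.529,9.811) -> (3.623,14.076) [heading=139, draw]
    -- iteration 2/2 --
    RT 270: heading 139 -> 229
    LT 270: heading 229 -> 139
    FD 6.5: (3.623,14.076) -> (-1.282,18.34) [heading=139, draw]
  ]
]
FD 4.8: (-1.282,18.34) -> (-4.905,21.489) [heading=139, draw]
FD 14: (-4.905,21.489) -> (-15.471,30.674) [heading=139, draw]
LT 90: heading 139 -> 229
Final: pos=(-15.471,30.674), heading=229, 6 segment(s) drawn
Segments drawn: 6

Answer: 6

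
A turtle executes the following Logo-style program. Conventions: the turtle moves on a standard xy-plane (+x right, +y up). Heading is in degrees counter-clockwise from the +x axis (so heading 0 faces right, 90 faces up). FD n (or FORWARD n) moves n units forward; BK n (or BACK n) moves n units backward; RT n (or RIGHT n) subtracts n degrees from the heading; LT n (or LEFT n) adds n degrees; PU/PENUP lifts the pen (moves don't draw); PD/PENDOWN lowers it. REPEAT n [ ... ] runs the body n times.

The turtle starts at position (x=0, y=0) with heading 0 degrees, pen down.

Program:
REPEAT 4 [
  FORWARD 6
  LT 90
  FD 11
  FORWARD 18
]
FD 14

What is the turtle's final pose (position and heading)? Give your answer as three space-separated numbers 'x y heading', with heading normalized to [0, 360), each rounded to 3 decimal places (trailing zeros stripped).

Executing turtle program step by step:
Start: pos=(0,0), heading=0, pen down
REPEAT 4 [
  -- iteration 1/4 --
  FD 6: (0,0) -> (6,0) [heading=0, draw]
  LT 90: heading 0 -> 90
  FD 11: (6,0) -> (6,11) [heading=90, draw]
  FD 18: (6,11) -> (6,29) [heading=90, draw]
  -- iteration 2/4 --
  FD 6: (6,29) -> (6,35) [heading=90, draw]
  LT 90: heading 90 -> 180
  FD 11: (6,35) -> (-5,35) [heading=180, draw]
  FD 18: (-5,35) -> (-23,35) [heading=180, draw]
  -- iteration 3/4 --
  FD 6: (-23,35) -> (-29,35) [heading=180, draw]
  LT 90: heading 180 -> 270
  FD 11: (-29,35) -> (-29,24) [heading=270, draw]
  FD 18: (-29,24) -> (-29,6) [heading=270, draw]
  -- iteration 4/4 --
  FD 6: (-29,6) -> (-29,0) [heading=270, draw]
  LT 90: heading 270 -> 0
  FD 11: (-29,0) -> (-18,0) [heading=0, draw]
  FD 18: (-18,0) -> (0,0) [heading=0, draw]
]
FD 14: (0,0) -> (14,0) [heading=0, draw]
Final: pos=(14,0), heading=0, 13 segment(s) drawn

Answer: 14 0 0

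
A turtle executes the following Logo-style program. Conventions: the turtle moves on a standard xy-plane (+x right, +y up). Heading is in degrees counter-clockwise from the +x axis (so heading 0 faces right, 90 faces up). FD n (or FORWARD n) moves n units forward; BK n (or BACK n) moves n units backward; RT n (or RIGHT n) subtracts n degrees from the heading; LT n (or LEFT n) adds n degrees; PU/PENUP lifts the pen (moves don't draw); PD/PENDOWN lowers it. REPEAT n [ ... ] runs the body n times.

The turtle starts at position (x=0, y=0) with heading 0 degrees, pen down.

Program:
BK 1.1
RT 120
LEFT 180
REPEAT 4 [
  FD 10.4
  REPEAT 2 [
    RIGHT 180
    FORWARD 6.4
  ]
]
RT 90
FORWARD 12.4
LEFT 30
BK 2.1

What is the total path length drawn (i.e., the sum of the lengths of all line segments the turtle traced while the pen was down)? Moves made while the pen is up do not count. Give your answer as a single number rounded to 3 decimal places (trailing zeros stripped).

Answer: 108.4

Derivation:
Executing turtle program step by step:
Start: pos=(0,0), heading=0, pen down
BK 1.1: (0,0) -> (-1.1,0) [heading=0, draw]
RT 120: heading 0 -> 240
LT 180: heading 240 -> 60
REPEAT 4 [
  -- iteration 1/4 --
  FD 10.4: (-1.1,0) -> (4.1,9.007) [heading=60, draw]
  REPEAT 2 [
    -- iteration 1/2 --
    RT 180: heading 60 -> 240
    FD 6.4: (4.1,9.007) -> (0.9,3.464) [heading=240, draw]
    -- iteration 2/2 --
    RT 180: heading 240 -> 60
    FD 6.4: (0.9,3.464) -> (4.1,9.007) [heading=60, draw]
  ]
  -- iteration 2/4 --
  FD 10.4: (4.1,9.007) -> (9.3,18.013) [heading=60, draw]
  REPEAT 2 [
    -- iteration 1/2 --
    RT 180: heading 60 -> 240
    FD 6.4: (9.3,18.013) -> (6.1,12.471) [heading=240, draw]
    -- iteration 2/2 --
    RT 180: heading 240 -> 60
    FD 6.4: (6.1,12.471) -> (9.3,18.013) [heading=60, draw]
  ]
  -- iteration 3/4 --
  FD 10.4: (9.3,18.013) -> (14.5,27.02) [heading=60, draw]
  REPEAT 2 [
    -- iteration 1/2 --
    RT 180: heading 60 -> 240
    FD 6.4: (14.5,27.02) -> (11.3,21.477) [heading=240, draw]
    -- iteration 2/2 --
    RT 180: heading 240 -> 60
    FD 6.4: (11.3,21.477) -> (14.5,27.02) [heading=60, draw]
  ]
  -- iteration 4/4 --
  FD 10.4: (14.5,27.02) -> (19.7,36.027) [heading=60, draw]
  REPEAT 2 [
    -- iteration 1/2 --
    RT 180: heading 60 -> 240
    FD 6.4: (19.7,36.027) -> (16.5,30.484) [heading=240, draw]
    -- iteration 2/2 --
    RT 180: heading 240 -> 60
    FD 6.4: (16.5,30.484) -> (19.7,36.027) [heading=60, draw]
  ]
]
RT 90: heading 60 -> 330
FD 12.4: (19.7,36.027) -> (30.439,29.827) [heading=330, draw]
LT 30: heading 330 -> 0
BK 2.1: (30.439,29.827) -> (28.339,29.827) [heading=0, draw]
Final: pos=(28.339,29.827), heading=0, 15 segment(s) drawn

Segment lengths:
  seg 1: (0,0) -> (-1.1,0), length = 1.1
  seg 2: (-1.1,0) -> (4.1,9.007), length = 10.4
  seg 3: (4.1,9.007) -> (0.9,3.464), length = 6.4
  seg 4: (0.9,3.464) -> (4.1,9.007), length = 6.4
  seg 5: (4.1,9.007) -> (9.3,18.013), length = 10.4
  seg 6: (9.3,18.013) -> (6.1,12.471), length = 6.4
  seg 7: (6.1,12.471) -> (9.3,18.013), length = 6.4
  seg 8: (9.3,18.013) -> (14.5,27.02), length = 10.4
  seg 9: (14.5,27.02) -> (11.3,21.477), length = 6.4
  seg 10: (11.3,21.477) -> (14.5,27.02), length = 6.4
  seg 11: (14.5,27.02) -> (19.7,36.027), length = 10.4
  seg 12: (19.7,36.027) -> (16.5,30.484), length = 6.4
  seg 13: (16.5,30.484) -> (19.7,36.027), length = 6.4
  seg 14: (19.7,36.027) -> (30.439,29.827), length = 12.4
  seg 15: (30.439,29.827) -> (28.339,29.827), length = 2.1
Total = 108.4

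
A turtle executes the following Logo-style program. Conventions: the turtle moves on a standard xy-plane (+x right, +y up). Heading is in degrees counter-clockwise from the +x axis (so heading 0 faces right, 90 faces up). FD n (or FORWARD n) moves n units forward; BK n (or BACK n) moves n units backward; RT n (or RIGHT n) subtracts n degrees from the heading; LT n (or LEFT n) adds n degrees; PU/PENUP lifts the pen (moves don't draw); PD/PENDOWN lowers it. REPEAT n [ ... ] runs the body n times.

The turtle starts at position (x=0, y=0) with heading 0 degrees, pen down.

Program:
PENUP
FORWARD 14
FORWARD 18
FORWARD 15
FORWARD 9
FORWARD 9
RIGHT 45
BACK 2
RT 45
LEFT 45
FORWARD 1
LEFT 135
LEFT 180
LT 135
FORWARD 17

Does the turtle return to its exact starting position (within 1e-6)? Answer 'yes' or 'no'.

Executing turtle program step by step:
Start: pos=(0,0), heading=0, pen down
PU: pen up
FD 14: (0,0) -> (14,0) [heading=0, move]
FD 18: (14,0) -> (32,0) [heading=0, move]
FD 15: (32,0) -> (47,0) [heading=0, move]
FD 9: (47,0) -> (56,0) [heading=0, move]
FD 9: (56,0) -> (65,0) [heading=0, move]
RT 45: heading 0 -> 315
BK 2: (65,0) -> (63.586,1.414) [heading=315, move]
RT 45: heading 315 -> 270
LT 45: heading 270 -> 315
FD 1: (63.586,1.414) -> (64.293,0.707) [heading=315, move]
LT 135: heading 315 -> 90
LT 180: heading 90 -> 270
LT 135: heading 270 -> 45
FD 17: (64.293,0.707) -> (76.314,12.728) [heading=45, move]
Final: pos=(76.314,12.728), heading=45, 0 segment(s) drawn

Start position: (0, 0)
Final position: (76.314, 12.728)
Distance = 77.368; >= 1e-6 -> NOT closed

Answer: no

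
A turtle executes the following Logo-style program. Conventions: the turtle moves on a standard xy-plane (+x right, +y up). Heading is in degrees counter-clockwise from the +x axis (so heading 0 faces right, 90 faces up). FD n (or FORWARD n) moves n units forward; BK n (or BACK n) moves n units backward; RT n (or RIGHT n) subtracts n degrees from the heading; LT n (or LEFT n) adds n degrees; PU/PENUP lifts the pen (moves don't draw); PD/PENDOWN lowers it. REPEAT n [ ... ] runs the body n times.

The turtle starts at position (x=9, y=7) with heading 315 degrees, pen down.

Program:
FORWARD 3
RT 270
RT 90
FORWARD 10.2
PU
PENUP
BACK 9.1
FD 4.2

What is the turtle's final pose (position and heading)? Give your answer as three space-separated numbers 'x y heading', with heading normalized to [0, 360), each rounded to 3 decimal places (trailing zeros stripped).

Answer: 14.869 1.131 315

Derivation:
Executing turtle program step by step:
Start: pos=(9,7), heading=315, pen down
FD 3: (9,7) -> (11.121,4.879) [heading=315, draw]
RT 270: heading 315 -> 45
RT 90: heading 45 -> 315
FD 10.2: (11.121,4.879) -> (18.334,-2.334) [heading=315, draw]
PU: pen up
PU: pen up
BK 9.1: (18.334,-2.334) -> (11.899,4.101) [heading=315, move]
FD 4.2: (11.899,4.101) -> (14.869,1.131) [heading=315, move]
Final: pos=(14.869,1.131), heading=315, 2 segment(s) drawn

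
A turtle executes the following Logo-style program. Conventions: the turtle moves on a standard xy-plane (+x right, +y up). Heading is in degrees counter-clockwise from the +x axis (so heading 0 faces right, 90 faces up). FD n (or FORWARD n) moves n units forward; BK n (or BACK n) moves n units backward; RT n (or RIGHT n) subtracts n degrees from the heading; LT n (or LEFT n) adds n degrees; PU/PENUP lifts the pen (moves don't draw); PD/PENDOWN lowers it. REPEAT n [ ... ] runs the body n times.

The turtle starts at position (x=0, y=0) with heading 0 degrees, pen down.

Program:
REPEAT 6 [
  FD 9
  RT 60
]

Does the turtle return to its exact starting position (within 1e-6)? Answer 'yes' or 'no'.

Executing turtle program step by step:
Start: pos=(0,0), heading=0, pen down
REPEAT 6 [
  -- iteration 1/6 --
  FD 9: (0,0) -> (9,0) [heading=0, draw]
  RT 60: heading 0 -> 300
  -- iteration 2/6 --
  FD 9: (9,0) -> (13.5,-7.794) [heading=300, draw]
  RT 60: heading 300 -> 240
  -- iteration 3/6 --
  FD 9: (13.5,-7.794) -> (9,-15.588) [heading=240, draw]
  RT 60: heading 240 -> 180
  -- iteration 4/6 --
  FD 9: (9,-15.588) -> (0,-15.588) [heading=180, draw]
  RT 60: heading 180 -> 120
  -- iteration 5/6 --
  FD 9: (0,-15.588) -> (-4.5,-7.794) [heading=120, draw]
  RT 60: heading 120 -> 60
  -- iteration 6/6 --
  FD 9: (-4.5,-7.794) -> (0,0) [heading=60, draw]
  RT 60: heading 60 -> 0
]
Final: pos=(0,0), heading=0, 6 segment(s) drawn

Start position: (0, 0)
Final position: (0, 0)
Distance = 0; < 1e-6 -> CLOSED

Answer: yes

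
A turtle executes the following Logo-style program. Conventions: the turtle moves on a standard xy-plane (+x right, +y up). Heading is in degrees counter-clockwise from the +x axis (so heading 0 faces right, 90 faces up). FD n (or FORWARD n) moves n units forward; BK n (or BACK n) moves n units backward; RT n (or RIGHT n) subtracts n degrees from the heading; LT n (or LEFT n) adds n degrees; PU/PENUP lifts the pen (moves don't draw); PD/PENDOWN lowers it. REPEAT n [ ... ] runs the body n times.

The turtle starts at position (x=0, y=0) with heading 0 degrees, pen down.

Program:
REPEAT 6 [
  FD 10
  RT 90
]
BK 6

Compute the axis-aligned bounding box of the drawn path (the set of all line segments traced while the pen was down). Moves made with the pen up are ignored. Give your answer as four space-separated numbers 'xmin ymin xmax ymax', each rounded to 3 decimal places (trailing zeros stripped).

Answer: 0 -10 16 0

Derivation:
Executing turtle program step by step:
Start: pos=(0,0), heading=0, pen down
REPEAT 6 [
  -- iteration 1/6 --
  FD 10: (0,0) -> (10,0) [heading=0, draw]
  RT 90: heading 0 -> 270
  -- iteration 2/6 --
  FD 10: (10,0) -> (10,-10) [heading=270, draw]
  RT 90: heading 270 -> 180
  -- iteration 3/6 --
  FD 10: (10,-10) -> (0,-10) [heading=180, draw]
  RT 90: heading 180 -> 90
  -- iteration 4/6 --
  FD 10: (0,-10) -> (0,0) [heading=90, draw]
  RT 90: heading 90 -> 0
  -- iteration 5/6 --
  FD 10: (0,0) -> (10,0) [heading=0, draw]
  RT 90: heading 0 -> 270
  -- iteration 6/6 --
  FD 10: (10,0) -> (10,-10) [heading=270, draw]
  RT 90: heading 270 -> 180
]
BK 6: (10,-10) -> (16,-10) [heading=180, draw]
Final: pos=(16,-10), heading=180, 7 segment(s) drawn

Segment endpoints: x in {0, 0, 10, 10, 10, 16}, y in {-10, -10, -10, 0, 0, 0}
xmin=0, ymin=-10, xmax=16, ymax=0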